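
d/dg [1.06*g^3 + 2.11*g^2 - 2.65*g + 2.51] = 3.18*g^2 + 4.22*g - 2.65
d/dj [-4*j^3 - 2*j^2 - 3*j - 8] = -12*j^2 - 4*j - 3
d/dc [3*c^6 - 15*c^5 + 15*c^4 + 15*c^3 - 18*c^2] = 3*c*(6*c^4 - 25*c^3 + 20*c^2 + 15*c - 12)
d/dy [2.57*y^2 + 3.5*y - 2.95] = 5.14*y + 3.5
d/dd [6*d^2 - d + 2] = 12*d - 1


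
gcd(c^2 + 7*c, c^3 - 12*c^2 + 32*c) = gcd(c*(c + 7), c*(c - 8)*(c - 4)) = c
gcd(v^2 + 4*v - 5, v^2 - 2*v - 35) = v + 5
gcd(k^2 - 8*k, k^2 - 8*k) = k^2 - 8*k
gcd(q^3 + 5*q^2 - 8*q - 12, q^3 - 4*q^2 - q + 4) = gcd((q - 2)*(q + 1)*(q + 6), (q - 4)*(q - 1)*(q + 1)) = q + 1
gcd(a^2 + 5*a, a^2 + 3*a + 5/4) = 1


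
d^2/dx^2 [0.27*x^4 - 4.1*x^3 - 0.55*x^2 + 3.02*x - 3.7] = 3.24*x^2 - 24.6*x - 1.1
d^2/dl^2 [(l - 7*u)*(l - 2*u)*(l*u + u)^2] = u^2*(12*l^2 - 54*l*u + 12*l + 28*u^2 - 36*u + 2)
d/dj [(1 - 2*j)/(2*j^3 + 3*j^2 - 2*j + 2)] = 2*(4*j^3 - 3*j - 1)/(4*j^6 + 12*j^5 + j^4 - 4*j^3 + 16*j^2 - 8*j + 4)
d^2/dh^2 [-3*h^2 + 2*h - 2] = -6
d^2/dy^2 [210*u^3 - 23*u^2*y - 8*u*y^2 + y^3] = -16*u + 6*y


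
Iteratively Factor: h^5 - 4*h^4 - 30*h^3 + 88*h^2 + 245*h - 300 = (h - 1)*(h^4 - 3*h^3 - 33*h^2 + 55*h + 300) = (h - 1)*(h + 4)*(h^3 - 7*h^2 - 5*h + 75) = (h - 1)*(h + 3)*(h + 4)*(h^2 - 10*h + 25) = (h - 5)*(h - 1)*(h + 3)*(h + 4)*(h - 5)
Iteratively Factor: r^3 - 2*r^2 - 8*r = (r - 4)*(r^2 + 2*r) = r*(r - 4)*(r + 2)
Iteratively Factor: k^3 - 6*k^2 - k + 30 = (k + 2)*(k^2 - 8*k + 15) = (k - 5)*(k + 2)*(k - 3)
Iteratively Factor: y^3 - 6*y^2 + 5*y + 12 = (y + 1)*(y^2 - 7*y + 12) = (y - 3)*(y + 1)*(y - 4)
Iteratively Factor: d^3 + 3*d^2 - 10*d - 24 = (d + 2)*(d^2 + d - 12) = (d + 2)*(d + 4)*(d - 3)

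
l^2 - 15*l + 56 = (l - 8)*(l - 7)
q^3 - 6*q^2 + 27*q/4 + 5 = (q - 4)*(q - 5/2)*(q + 1/2)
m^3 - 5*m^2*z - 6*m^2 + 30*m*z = m*(m - 6)*(m - 5*z)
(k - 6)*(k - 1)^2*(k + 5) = k^4 - 3*k^3 - 27*k^2 + 59*k - 30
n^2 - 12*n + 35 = (n - 7)*(n - 5)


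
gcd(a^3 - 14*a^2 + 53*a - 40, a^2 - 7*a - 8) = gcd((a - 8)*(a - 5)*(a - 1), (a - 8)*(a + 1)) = a - 8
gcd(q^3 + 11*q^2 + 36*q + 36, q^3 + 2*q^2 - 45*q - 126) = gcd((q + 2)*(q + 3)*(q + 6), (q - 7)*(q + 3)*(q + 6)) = q^2 + 9*q + 18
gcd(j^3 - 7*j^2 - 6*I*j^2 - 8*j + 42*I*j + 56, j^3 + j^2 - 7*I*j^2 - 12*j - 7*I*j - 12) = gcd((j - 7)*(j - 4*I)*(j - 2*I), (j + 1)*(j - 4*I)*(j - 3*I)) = j - 4*I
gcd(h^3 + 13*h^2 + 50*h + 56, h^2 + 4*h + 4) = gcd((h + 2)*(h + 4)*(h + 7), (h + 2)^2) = h + 2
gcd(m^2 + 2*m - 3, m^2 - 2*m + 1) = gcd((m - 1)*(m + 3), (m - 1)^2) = m - 1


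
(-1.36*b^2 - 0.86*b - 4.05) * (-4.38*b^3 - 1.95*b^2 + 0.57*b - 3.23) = 5.9568*b^5 + 6.4188*b^4 + 18.6408*b^3 + 11.8001*b^2 + 0.4693*b + 13.0815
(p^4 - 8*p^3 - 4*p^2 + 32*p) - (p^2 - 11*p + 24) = p^4 - 8*p^3 - 5*p^2 + 43*p - 24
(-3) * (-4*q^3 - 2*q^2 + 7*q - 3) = 12*q^3 + 6*q^2 - 21*q + 9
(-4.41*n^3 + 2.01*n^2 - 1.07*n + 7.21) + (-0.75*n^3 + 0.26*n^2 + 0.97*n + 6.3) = -5.16*n^3 + 2.27*n^2 - 0.1*n + 13.51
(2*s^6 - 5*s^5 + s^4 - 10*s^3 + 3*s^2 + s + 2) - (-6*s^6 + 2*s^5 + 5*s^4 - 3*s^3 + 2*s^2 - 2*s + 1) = 8*s^6 - 7*s^5 - 4*s^4 - 7*s^3 + s^2 + 3*s + 1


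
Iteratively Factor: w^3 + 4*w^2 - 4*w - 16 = (w + 4)*(w^2 - 4) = (w - 2)*(w + 4)*(w + 2)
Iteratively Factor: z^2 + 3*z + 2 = (z + 1)*(z + 2)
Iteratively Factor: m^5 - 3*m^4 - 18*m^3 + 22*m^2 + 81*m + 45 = (m + 1)*(m^4 - 4*m^3 - 14*m^2 + 36*m + 45) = (m - 3)*(m + 1)*(m^3 - m^2 - 17*m - 15) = (m - 5)*(m - 3)*(m + 1)*(m^2 + 4*m + 3) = (m - 5)*(m - 3)*(m + 1)*(m + 3)*(m + 1)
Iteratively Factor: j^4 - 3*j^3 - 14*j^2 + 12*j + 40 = (j + 2)*(j^3 - 5*j^2 - 4*j + 20) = (j - 5)*(j + 2)*(j^2 - 4) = (j - 5)*(j - 2)*(j + 2)*(j + 2)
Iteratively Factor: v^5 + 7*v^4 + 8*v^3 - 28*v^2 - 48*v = (v + 2)*(v^4 + 5*v^3 - 2*v^2 - 24*v) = (v - 2)*(v + 2)*(v^3 + 7*v^2 + 12*v) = v*(v - 2)*(v + 2)*(v^2 + 7*v + 12) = v*(v - 2)*(v + 2)*(v + 4)*(v + 3)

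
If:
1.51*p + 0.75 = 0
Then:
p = -0.50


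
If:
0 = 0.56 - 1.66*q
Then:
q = 0.34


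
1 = 1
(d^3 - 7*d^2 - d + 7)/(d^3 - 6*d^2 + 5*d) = (d^2 - 6*d - 7)/(d*(d - 5))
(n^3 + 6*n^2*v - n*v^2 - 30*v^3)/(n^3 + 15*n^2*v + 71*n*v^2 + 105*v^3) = (n - 2*v)/(n + 7*v)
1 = 1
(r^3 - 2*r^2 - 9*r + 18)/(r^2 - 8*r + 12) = (r^2 - 9)/(r - 6)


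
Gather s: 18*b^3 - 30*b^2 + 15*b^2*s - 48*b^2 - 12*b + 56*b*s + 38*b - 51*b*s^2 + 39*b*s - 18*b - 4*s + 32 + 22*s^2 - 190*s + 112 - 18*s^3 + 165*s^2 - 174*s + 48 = 18*b^3 - 78*b^2 + 8*b - 18*s^3 + s^2*(187 - 51*b) + s*(15*b^2 + 95*b - 368) + 192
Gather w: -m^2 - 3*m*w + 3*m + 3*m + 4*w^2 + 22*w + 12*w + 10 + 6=-m^2 + 6*m + 4*w^2 + w*(34 - 3*m) + 16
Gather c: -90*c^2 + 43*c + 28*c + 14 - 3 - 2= -90*c^2 + 71*c + 9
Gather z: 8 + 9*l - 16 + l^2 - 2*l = l^2 + 7*l - 8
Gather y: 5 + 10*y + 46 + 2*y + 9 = 12*y + 60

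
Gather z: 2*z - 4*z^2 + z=-4*z^2 + 3*z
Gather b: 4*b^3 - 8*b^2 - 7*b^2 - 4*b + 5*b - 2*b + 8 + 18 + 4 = 4*b^3 - 15*b^2 - b + 30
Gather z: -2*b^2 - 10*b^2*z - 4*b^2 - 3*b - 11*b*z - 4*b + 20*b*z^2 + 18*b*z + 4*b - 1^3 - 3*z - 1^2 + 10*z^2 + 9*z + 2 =-6*b^2 - 3*b + z^2*(20*b + 10) + z*(-10*b^2 + 7*b + 6)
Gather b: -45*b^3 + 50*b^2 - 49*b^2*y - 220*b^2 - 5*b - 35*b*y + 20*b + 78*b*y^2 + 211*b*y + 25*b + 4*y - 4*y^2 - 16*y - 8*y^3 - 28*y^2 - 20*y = -45*b^3 + b^2*(-49*y - 170) + b*(78*y^2 + 176*y + 40) - 8*y^3 - 32*y^2 - 32*y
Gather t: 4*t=4*t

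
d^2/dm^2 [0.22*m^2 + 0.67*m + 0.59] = 0.440000000000000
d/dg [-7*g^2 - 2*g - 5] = -14*g - 2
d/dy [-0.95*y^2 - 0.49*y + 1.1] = -1.9*y - 0.49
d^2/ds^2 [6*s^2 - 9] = 12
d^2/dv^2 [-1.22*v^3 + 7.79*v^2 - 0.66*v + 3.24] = 15.58 - 7.32*v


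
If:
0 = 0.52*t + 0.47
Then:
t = -0.90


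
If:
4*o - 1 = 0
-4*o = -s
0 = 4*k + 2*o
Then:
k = -1/8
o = 1/4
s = 1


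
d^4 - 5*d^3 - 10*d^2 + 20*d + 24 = (d - 6)*(d - 2)*(d + 1)*(d + 2)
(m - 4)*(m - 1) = m^2 - 5*m + 4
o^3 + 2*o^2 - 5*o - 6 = (o - 2)*(o + 1)*(o + 3)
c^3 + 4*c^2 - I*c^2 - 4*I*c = c*(c + 4)*(c - I)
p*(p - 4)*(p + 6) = p^3 + 2*p^2 - 24*p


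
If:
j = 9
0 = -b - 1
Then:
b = -1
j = 9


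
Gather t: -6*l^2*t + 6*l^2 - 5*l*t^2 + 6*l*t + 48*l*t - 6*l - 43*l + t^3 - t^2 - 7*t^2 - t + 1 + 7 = 6*l^2 - 49*l + t^3 + t^2*(-5*l - 8) + t*(-6*l^2 + 54*l - 1) + 8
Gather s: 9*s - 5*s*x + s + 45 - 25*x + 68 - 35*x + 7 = s*(10 - 5*x) - 60*x + 120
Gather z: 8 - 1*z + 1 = 9 - z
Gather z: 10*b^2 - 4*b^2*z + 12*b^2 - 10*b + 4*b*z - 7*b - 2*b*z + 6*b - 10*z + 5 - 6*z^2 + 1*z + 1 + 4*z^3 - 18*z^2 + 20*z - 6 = 22*b^2 - 11*b + 4*z^3 - 24*z^2 + z*(-4*b^2 + 2*b + 11)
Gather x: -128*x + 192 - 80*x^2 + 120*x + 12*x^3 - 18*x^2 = 12*x^3 - 98*x^2 - 8*x + 192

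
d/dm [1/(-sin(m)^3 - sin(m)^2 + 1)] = (3*sin(m) + 2)*sin(m)*cos(m)/(sin(m)^3 + sin(m)^2 - 1)^2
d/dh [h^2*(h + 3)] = 3*h*(h + 2)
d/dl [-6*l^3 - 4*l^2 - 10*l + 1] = -18*l^2 - 8*l - 10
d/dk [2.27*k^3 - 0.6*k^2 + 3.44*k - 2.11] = 6.81*k^2 - 1.2*k + 3.44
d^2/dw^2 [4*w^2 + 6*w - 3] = 8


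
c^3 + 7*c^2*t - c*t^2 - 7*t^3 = (c - t)*(c + t)*(c + 7*t)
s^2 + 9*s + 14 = (s + 2)*(s + 7)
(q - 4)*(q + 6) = q^2 + 2*q - 24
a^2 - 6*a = a*(a - 6)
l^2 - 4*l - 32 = (l - 8)*(l + 4)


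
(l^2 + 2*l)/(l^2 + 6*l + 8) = l/(l + 4)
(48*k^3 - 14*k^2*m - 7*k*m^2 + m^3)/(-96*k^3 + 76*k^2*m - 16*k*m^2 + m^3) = (-3*k - m)/(6*k - m)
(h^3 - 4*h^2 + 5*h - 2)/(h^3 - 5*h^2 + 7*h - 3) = (h - 2)/(h - 3)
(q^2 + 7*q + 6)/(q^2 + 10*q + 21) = (q^2 + 7*q + 6)/(q^2 + 10*q + 21)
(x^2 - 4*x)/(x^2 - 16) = x/(x + 4)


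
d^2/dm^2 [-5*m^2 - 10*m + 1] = -10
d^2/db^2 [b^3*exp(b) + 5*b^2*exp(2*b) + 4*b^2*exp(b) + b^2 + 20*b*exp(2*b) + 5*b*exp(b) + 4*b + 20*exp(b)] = b^3*exp(b) + 20*b^2*exp(2*b) + 10*b^2*exp(b) + 120*b*exp(2*b) + 27*b*exp(b) + 90*exp(2*b) + 38*exp(b) + 2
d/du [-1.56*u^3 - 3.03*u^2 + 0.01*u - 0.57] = -4.68*u^2 - 6.06*u + 0.01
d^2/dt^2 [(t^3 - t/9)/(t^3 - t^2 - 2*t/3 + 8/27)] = 54*(27*t^3 + 72*t^2 + 24*t + 16)/(729*t^6 - 1458*t^5 - 972*t^4 + 2376*t^3 + 864*t^2 - 1152*t - 512)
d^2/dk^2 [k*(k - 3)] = 2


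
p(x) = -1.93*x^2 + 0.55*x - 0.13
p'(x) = 0.55 - 3.86*x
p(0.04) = -0.11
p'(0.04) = 0.40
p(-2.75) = -16.24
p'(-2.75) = 11.16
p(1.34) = -2.86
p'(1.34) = -4.62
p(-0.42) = -0.70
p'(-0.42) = 2.17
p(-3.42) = -24.59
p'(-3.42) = 13.75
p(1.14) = -2.01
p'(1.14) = -3.85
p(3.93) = -27.78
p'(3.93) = -14.62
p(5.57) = -56.94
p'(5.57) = -20.95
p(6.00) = -66.31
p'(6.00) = -22.61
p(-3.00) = -19.15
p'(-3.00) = 12.13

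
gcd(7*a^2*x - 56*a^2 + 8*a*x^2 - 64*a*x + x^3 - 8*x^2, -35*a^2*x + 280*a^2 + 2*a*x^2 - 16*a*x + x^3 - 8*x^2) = 7*a*x - 56*a + x^2 - 8*x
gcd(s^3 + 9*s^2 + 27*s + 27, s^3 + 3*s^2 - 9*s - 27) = s^2 + 6*s + 9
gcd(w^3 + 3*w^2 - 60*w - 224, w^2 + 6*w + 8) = w + 4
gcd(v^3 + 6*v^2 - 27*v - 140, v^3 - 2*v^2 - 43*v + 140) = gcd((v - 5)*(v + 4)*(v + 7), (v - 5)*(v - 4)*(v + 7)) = v^2 + 2*v - 35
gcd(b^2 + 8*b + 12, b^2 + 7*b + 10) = b + 2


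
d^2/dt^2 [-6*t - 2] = 0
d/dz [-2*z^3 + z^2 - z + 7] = -6*z^2 + 2*z - 1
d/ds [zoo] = 0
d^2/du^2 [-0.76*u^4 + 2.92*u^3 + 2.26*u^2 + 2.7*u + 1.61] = -9.12*u^2 + 17.52*u + 4.52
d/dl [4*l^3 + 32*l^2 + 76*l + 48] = 12*l^2 + 64*l + 76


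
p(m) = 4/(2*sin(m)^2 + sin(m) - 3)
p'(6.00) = 0.05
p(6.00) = -1.28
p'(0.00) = -0.44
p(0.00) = -1.33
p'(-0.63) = 0.52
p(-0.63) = -1.38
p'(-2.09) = -0.88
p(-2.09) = -1.69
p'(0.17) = -0.86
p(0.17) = -1.44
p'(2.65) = 2.35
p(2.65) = -1.92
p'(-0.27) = 0.03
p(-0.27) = -1.28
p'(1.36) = -341.60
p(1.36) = -36.46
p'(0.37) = -1.61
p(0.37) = -1.68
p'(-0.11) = -0.23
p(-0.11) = -1.30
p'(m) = 4*(-4*sin(m)*cos(m) - cos(m))/(2*sin(m)^2 + sin(m) - 3)^2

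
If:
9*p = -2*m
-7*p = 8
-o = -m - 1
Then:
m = 36/7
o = 43/7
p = -8/7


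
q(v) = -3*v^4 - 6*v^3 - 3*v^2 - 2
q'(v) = -12*v^3 - 18*v^2 - 6*v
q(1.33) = -30.81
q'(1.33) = -68.05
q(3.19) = -537.96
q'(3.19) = -591.85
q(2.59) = -261.36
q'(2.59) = -344.77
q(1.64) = -58.24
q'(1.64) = -111.18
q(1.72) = -67.66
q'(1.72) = -124.63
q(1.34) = -31.50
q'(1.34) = -69.23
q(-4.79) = -990.71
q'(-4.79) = 934.57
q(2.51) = -234.85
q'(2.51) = -318.22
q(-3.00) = -110.00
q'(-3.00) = 180.00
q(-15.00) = -132302.00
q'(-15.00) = 36540.00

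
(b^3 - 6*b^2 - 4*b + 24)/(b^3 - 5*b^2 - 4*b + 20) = (b - 6)/(b - 5)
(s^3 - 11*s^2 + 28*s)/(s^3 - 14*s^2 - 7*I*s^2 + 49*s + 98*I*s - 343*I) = s*(s - 4)/(s^2 - 7*s*(1 + I) + 49*I)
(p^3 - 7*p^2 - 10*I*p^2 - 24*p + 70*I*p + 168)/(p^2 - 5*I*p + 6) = (p^2 - p*(7 + 4*I) + 28*I)/(p + I)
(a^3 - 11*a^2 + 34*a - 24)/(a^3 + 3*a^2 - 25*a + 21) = (a^2 - 10*a + 24)/(a^2 + 4*a - 21)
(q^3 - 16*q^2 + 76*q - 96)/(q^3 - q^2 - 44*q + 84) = (q - 8)/(q + 7)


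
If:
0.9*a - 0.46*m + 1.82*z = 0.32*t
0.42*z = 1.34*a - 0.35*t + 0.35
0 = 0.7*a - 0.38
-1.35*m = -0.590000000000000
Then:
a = 0.54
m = 0.44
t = 2.70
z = 0.32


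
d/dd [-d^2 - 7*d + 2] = -2*d - 7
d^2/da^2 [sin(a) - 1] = -sin(a)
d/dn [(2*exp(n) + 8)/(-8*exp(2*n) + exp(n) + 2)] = 2*((exp(n) + 4)*(16*exp(n) - 1) - 8*exp(2*n) + exp(n) + 2)*exp(n)/(-8*exp(2*n) + exp(n) + 2)^2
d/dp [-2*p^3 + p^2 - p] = -6*p^2 + 2*p - 1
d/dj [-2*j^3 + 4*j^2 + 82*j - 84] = -6*j^2 + 8*j + 82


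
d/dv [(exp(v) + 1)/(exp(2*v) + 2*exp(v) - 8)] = (-2*(exp(v) + 1)^2 + exp(2*v) + 2*exp(v) - 8)*exp(v)/(exp(2*v) + 2*exp(v) - 8)^2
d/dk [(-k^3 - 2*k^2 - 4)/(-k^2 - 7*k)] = (k^4 + 14*k^3 + 14*k^2 - 8*k - 28)/(k^2*(k^2 + 14*k + 49))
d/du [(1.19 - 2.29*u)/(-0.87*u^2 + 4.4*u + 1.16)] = (-1.9923*u^2 + 2.0706*u - 7.8924)/(0.7569*u^4 - 7.656*u^3 + 17.3416*u^2 + 10.208*u + 1.3456)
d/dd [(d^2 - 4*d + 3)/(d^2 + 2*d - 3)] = 6/(d^2 + 6*d + 9)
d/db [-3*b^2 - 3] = -6*b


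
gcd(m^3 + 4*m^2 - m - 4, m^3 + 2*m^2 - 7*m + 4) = m^2 + 3*m - 4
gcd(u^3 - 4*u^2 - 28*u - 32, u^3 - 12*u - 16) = u^2 + 4*u + 4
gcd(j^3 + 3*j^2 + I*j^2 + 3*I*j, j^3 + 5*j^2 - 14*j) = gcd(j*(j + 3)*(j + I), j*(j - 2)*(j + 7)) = j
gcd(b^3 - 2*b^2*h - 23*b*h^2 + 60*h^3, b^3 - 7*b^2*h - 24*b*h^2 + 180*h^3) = b + 5*h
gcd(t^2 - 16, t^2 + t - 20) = t - 4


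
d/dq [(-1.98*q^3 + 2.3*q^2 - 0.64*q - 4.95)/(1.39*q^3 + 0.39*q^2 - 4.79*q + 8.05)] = (1.77635683940025e-15*q^5 - 3.9692*q^4 + 20.7476*q^3 - 37.9429*q^2 + 40.891*q - 28.8625)/(1.9321*q^6 + 1.0842*q^5 - 13.1641*q^4 + 18.6428*q^3 + 29.2231*q^2 - 77.119*q + 64.8025)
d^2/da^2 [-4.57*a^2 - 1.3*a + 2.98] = -9.14000000000000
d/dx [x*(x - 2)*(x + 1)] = 3*x^2 - 2*x - 2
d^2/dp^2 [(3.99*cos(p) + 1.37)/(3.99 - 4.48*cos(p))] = 0.0111215663720845*(-4.26325641456066e-14*cos(p)^3 + 98.818496*cos(p)^2 + 88.010223*cos(p) - 197.636992)/(1.0*cos(p) - 0.890625)^3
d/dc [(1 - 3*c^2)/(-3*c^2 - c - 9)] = (3*c^2 + 60*c + 1)/(9*c^4 + 6*c^3 + 55*c^2 + 18*c + 81)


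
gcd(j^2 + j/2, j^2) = j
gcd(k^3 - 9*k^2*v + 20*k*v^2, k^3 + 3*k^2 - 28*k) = k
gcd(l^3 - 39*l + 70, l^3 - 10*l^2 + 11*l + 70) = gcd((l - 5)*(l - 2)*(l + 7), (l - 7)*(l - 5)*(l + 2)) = l - 5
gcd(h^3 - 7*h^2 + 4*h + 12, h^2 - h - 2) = h^2 - h - 2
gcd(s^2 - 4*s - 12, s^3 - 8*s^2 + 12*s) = s - 6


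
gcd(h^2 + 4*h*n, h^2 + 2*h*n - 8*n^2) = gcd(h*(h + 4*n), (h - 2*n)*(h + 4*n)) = h + 4*n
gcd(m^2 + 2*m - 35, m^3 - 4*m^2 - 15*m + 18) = 1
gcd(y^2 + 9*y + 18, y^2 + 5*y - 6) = y + 6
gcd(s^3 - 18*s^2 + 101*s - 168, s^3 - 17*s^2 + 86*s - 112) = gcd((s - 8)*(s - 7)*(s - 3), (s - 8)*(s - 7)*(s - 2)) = s^2 - 15*s + 56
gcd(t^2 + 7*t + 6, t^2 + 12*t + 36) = t + 6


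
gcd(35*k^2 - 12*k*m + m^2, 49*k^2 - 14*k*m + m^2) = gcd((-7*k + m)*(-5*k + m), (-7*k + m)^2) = 7*k - m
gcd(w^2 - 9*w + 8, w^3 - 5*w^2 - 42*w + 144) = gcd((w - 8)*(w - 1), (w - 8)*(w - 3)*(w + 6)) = w - 8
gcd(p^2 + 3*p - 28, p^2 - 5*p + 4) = p - 4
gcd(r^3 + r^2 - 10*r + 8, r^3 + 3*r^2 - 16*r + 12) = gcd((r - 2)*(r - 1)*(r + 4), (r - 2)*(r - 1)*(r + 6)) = r^2 - 3*r + 2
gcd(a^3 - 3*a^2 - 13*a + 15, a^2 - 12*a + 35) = a - 5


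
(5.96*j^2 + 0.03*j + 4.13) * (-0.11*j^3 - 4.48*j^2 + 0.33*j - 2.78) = -0.6556*j^5 - 26.7041*j^4 + 1.3781*j^3 - 35.0613*j^2 + 1.2795*j - 11.4814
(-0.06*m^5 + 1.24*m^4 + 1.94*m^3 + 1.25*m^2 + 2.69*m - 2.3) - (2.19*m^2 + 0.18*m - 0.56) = -0.06*m^5 + 1.24*m^4 + 1.94*m^3 - 0.94*m^2 + 2.51*m - 1.74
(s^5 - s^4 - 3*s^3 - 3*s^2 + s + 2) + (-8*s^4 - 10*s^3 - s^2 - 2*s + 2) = s^5 - 9*s^4 - 13*s^3 - 4*s^2 - s + 4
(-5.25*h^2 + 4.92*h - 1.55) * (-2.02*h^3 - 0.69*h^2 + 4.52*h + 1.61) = 10.605*h^5 - 6.3159*h^4 - 23.9938*h^3 + 14.8554*h^2 + 0.915200000000001*h - 2.4955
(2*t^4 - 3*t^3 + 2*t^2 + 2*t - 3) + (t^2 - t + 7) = 2*t^4 - 3*t^3 + 3*t^2 + t + 4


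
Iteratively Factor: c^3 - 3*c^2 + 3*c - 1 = (c - 1)*(c^2 - 2*c + 1) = (c - 1)^2*(c - 1)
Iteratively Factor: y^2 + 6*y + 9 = (y + 3)*(y + 3)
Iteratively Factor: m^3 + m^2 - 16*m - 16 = (m - 4)*(m^2 + 5*m + 4) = (m - 4)*(m + 1)*(m + 4)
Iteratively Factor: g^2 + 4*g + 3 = (g + 1)*(g + 3)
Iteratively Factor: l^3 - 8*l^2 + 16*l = (l)*(l^2 - 8*l + 16) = l*(l - 4)*(l - 4)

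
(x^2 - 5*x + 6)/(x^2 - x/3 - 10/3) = 3*(x - 3)/(3*x + 5)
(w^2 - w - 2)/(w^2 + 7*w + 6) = (w - 2)/(w + 6)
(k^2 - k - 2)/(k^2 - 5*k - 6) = (k - 2)/(k - 6)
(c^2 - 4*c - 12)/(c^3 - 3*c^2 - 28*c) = (-c^2 + 4*c + 12)/(c*(-c^2 + 3*c + 28))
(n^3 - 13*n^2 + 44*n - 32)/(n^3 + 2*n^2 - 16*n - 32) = (n^2 - 9*n + 8)/(n^2 + 6*n + 8)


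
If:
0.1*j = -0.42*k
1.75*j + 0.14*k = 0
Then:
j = 0.00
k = 0.00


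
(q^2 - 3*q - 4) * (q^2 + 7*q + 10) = q^4 + 4*q^3 - 15*q^2 - 58*q - 40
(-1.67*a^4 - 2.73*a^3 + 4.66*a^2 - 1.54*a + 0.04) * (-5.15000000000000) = 8.6005*a^4 + 14.0595*a^3 - 23.999*a^2 + 7.931*a - 0.206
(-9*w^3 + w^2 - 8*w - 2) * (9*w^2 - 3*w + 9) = -81*w^5 + 36*w^4 - 156*w^3 + 15*w^2 - 66*w - 18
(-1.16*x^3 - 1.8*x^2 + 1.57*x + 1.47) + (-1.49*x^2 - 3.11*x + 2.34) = -1.16*x^3 - 3.29*x^2 - 1.54*x + 3.81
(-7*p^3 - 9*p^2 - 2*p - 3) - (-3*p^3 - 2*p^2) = -4*p^3 - 7*p^2 - 2*p - 3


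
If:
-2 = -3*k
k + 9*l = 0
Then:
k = 2/3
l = -2/27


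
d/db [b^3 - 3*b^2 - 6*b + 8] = 3*b^2 - 6*b - 6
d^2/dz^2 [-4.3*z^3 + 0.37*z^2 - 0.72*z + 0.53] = 0.74 - 25.8*z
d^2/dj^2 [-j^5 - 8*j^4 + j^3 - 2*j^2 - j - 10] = -20*j^3 - 96*j^2 + 6*j - 4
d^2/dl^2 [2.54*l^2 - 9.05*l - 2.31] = 5.08000000000000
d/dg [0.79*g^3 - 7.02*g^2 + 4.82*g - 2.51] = 2.37*g^2 - 14.04*g + 4.82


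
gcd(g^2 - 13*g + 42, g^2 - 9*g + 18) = g - 6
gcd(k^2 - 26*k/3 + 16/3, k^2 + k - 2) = 1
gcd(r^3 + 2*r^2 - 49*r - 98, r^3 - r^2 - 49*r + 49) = r^2 - 49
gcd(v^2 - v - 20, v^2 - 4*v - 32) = v + 4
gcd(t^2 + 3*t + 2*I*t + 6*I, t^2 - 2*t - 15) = t + 3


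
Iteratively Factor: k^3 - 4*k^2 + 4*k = (k - 2)*(k^2 - 2*k) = k*(k - 2)*(k - 2)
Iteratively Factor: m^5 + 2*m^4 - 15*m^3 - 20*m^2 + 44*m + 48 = (m + 4)*(m^4 - 2*m^3 - 7*m^2 + 8*m + 12) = (m + 1)*(m + 4)*(m^3 - 3*m^2 - 4*m + 12) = (m - 2)*(m + 1)*(m + 4)*(m^2 - m - 6) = (m - 2)*(m + 1)*(m + 2)*(m + 4)*(m - 3)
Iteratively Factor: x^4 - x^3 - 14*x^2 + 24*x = (x + 4)*(x^3 - 5*x^2 + 6*x) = x*(x + 4)*(x^2 - 5*x + 6) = x*(x - 2)*(x + 4)*(x - 3)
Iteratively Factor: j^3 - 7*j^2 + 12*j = (j - 4)*(j^2 - 3*j) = j*(j - 4)*(j - 3)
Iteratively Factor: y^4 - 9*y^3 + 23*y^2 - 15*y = (y - 1)*(y^3 - 8*y^2 + 15*y) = (y - 3)*(y - 1)*(y^2 - 5*y) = (y - 5)*(y - 3)*(y - 1)*(y)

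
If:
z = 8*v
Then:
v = z/8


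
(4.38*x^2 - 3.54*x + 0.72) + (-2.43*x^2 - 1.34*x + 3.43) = 1.95*x^2 - 4.88*x + 4.15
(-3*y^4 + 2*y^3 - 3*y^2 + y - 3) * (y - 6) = -3*y^5 + 20*y^4 - 15*y^3 + 19*y^2 - 9*y + 18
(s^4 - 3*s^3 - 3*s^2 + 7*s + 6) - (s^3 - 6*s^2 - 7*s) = s^4 - 4*s^3 + 3*s^2 + 14*s + 6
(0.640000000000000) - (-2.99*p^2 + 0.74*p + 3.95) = 2.99*p^2 - 0.74*p - 3.31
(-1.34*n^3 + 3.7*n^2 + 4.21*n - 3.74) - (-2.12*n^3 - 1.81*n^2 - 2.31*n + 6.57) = 0.78*n^3 + 5.51*n^2 + 6.52*n - 10.31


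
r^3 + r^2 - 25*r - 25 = (r - 5)*(r + 1)*(r + 5)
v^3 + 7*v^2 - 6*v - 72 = (v - 3)*(v + 4)*(v + 6)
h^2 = h^2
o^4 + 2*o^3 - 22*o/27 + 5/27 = (o - 1/3)^2*(o + 1)*(o + 5/3)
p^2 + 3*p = p*(p + 3)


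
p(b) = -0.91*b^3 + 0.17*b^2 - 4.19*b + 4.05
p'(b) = -2.73*b^2 + 0.34*b - 4.19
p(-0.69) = 7.32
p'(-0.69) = -5.72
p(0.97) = -0.68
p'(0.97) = -6.43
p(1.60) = -5.95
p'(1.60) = -10.63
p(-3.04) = 43.92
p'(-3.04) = -30.45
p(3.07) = -33.54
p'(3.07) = -28.88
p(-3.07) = 44.85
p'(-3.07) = -30.96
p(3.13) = -35.30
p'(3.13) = -29.87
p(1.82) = -8.50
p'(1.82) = -12.61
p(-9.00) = 718.92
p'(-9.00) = -228.38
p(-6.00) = 231.87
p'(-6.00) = -104.51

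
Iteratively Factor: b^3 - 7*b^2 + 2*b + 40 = (b - 5)*(b^2 - 2*b - 8) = (b - 5)*(b + 2)*(b - 4)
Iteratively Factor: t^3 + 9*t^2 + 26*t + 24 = (t + 3)*(t^2 + 6*t + 8) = (t + 2)*(t + 3)*(t + 4)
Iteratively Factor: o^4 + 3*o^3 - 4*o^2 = (o)*(o^3 + 3*o^2 - 4*o) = o*(o + 4)*(o^2 - o) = o^2*(o + 4)*(o - 1)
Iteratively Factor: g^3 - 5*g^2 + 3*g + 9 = (g - 3)*(g^2 - 2*g - 3) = (g - 3)^2*(g + 1)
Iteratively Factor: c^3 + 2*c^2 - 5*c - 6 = (c - 2)*(c^2 + 4*c + 3) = (c - 2)*(c + 1)*(c + 3)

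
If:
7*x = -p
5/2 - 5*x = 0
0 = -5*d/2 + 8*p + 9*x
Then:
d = -47/5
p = -7/2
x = 1/2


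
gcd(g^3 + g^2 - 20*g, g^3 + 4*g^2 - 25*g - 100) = g + 5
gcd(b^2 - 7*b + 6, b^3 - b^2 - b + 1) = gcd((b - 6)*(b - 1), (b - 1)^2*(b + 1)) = b - 1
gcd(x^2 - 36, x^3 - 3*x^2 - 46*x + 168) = x - 6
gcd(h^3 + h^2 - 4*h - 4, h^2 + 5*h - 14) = h - 2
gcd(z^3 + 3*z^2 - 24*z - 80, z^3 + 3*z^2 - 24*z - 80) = z^3 + 3*z^2 - 24*z - 80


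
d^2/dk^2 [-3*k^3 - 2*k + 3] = -18*k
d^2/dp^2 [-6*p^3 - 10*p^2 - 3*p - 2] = -36*p - 20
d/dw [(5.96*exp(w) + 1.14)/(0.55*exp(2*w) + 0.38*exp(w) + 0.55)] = (-3.278*exp(2*w) - 1.254*exp(w) + 2.8448)*exp(w)/(0.3025*exp(4*w) + 0.418*exp(3*w) + 0.7494*exp(2*w) + 0.418*exp(w) + 0.3025)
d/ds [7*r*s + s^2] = 7*r + 2*s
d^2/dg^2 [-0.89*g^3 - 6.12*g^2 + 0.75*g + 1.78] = -5.34*g - 12.24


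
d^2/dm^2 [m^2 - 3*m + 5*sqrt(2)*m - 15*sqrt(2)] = 2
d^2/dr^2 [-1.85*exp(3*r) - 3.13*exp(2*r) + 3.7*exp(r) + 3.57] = (-16.65*exp(2*r) - 12.52*exp(r) + 3.7)*exp(r)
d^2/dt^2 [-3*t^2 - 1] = -6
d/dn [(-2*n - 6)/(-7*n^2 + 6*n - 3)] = 14*(-n^2 - 6*n + 3)/(49*n^4 - 84*n^3 + 78*n^2 - 36*n + 9)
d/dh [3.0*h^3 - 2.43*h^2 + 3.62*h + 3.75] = 9.0*h^2 - 4.86*h + 3.62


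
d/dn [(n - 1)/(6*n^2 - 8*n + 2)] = -3/(18*n^2 - 12*n + 2)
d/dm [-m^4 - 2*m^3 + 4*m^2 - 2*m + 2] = -4*m^3 - 6*m^2 + 8*m - 2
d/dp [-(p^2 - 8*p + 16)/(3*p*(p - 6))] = 2*(-p^2 + 16*p - 48)/(3*p^2*(p^2 - 12*p + 36))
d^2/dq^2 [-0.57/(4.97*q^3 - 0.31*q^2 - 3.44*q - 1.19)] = ((16.9974*q - 0.3534)*(-4.97*q^3 + 0.31*q^2 + 3.44*q + 1.19) + 0.57*(-29.82*q^2 + 1.24*q + 6.88)*(-14.91*q^2 + 0.62*q + 3.44))/(-4.97*q^3 + 0.31*q^2 + 3.44*q + 1.19)^3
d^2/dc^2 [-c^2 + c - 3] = -2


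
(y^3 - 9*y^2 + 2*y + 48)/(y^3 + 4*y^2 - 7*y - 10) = (y^3 - 9*y^2 + 2*y + 48)/(y^3 + 4*y^2 - 7*y - 10)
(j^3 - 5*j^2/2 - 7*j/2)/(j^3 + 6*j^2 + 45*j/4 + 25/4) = 2*j*(2*j - 7)/(4*j^2 + 20*j + 25)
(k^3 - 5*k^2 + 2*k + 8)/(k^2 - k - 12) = (k^2 - k - 2)/(k + 3)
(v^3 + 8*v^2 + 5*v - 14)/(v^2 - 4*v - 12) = (v^2 + 6*v - 7)/(v - 6)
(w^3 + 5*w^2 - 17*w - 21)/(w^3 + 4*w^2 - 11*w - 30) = (w^2 + 8*w + 7)/(w^2 + 7*w + 10)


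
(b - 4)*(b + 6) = b^2 + 2*b - 24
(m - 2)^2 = m^2 - 4*m + 4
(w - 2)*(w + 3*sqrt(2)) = w^2 - 2*w + 3*sqrt(2)*w - 6*sqrt(2)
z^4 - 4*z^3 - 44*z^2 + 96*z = z*(z - 8)*(z - 2)*(z + 6)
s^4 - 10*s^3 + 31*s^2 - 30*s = s*(s - 5)*(s - 3)*(s - 2)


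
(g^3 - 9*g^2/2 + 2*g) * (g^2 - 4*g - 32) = g^5 - 17*g^4/2 - 12*g^3 + 136*g^2 - 64*g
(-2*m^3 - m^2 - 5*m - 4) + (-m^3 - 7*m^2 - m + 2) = -3*m^3 - 8*m^2 - 6*m - 2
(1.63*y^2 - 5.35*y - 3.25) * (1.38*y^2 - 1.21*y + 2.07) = 2.2494*y^4 - 9.3553*y^3 + 5.3626*y^2 - 7.142*y - 6.7275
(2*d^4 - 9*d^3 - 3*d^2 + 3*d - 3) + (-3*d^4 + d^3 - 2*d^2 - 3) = -d^4 - 8*d^3 - 5*d^2 + 3*d - 6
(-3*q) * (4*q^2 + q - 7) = -12*q^3 - 3*q^2 + 21*q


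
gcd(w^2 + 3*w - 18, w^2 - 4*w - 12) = 1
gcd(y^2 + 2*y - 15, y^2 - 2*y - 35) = y + 5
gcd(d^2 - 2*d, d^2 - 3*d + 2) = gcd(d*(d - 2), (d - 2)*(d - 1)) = d - 2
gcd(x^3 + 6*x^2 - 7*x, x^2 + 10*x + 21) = x + 7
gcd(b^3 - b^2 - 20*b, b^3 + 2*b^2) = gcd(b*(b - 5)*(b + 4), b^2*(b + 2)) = b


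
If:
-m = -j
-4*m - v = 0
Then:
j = -v/4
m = -v/4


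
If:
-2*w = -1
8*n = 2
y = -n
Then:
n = 1/4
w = 1/2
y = -1/4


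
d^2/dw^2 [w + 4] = 0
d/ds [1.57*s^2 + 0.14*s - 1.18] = 3.14*s + 0.14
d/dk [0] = 0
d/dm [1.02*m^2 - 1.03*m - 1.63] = 2.04*m - 1.03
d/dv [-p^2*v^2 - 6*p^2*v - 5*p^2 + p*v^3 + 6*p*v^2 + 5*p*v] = p*(-2*p*v - 6*p + 3*v^2 + 12*v + 5)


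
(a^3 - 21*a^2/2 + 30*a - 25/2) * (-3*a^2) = -3*a^5 + 63*a^4/2 - 90*a^3 + 75*a^2/2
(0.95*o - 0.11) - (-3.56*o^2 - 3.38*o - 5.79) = 3.56*o^2 + 4.33*o + 5.68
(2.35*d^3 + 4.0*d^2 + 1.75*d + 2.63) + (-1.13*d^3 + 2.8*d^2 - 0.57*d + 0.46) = 1.22*d^3 + 6.8*d^2 + 1.18*d + 3.09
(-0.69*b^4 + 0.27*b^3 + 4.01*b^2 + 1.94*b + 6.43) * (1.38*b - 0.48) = -0.9522*b^5 + 0.7038*b^4 + 5.4042*b^3 + 0.7524*b^2 + 7.9422*b - 3.0864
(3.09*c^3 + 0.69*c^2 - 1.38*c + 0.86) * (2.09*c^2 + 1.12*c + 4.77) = 6.4581*c^5 + 4.9029*c^4 + 12.6279*c^3 + 3.5431*c^2 - 5.6194*c + 4.1022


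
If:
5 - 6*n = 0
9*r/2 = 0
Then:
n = 5/6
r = 0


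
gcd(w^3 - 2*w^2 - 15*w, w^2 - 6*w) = w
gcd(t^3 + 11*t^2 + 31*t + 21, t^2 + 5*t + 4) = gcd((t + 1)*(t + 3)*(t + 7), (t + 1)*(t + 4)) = t + 1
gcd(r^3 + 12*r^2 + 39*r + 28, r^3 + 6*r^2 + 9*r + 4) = r^2 + 5*r + 4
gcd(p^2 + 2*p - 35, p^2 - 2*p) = 1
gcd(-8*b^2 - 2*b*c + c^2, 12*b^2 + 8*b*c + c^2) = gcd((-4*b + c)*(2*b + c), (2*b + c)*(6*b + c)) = 2*b + c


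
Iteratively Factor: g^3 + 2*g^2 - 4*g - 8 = (g - 2)*(g^2 + 4*g + 4) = (g - 2)*(g + 2)*(g + 2)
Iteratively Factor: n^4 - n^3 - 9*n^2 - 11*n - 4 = (n + 1)*(n^3 - 2*n^2 - 7*n - 4) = (n - 4)*(n + 1)*(n^2 + 2*n + 1) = (n - 4)*(n + 1)^2*(n + 1)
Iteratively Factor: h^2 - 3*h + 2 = (h - 1)*(h - 2)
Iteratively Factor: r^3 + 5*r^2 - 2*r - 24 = (r - 2)*(r^2 + 7*r + 12) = (r - 2)*(r + 3)*(r + 4)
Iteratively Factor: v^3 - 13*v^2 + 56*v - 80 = (v - 4)*(v^2 - 9*v + 20) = (v - 4)^2*(v - 5)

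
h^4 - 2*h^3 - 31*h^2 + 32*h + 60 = (h - 6)*(h - 2)*(h + 1)*(h + 5)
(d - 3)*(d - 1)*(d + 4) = d^3 - 13*d + 12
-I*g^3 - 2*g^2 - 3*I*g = g*(g - 3*I)*(-I*g + 1)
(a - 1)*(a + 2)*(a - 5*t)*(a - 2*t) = a^4 - 7*a^3*t + a^3 + 10*a^2*t^2 - 7*a^2*t - 2*a^2 + 10*a*t^2 + 14*a*t - 20*t^2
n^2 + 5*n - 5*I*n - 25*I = (n + 5)*(n - 5*I)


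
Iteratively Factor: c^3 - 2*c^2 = (c)*(c^2 - 2*c) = c^2*(c - 2)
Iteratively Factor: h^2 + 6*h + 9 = (h + 3)*(h + 3)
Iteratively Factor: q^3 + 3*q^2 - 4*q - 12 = (q - 2)*(q^2 + 5*q + 6) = (q - 2)*(q + 2)*(q + 3)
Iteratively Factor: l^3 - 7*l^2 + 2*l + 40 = (l - 4)*(l^2 - 3*l - 10) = (l - 4)*(l + 2)*(l - 5)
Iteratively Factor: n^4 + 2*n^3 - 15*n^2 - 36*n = (n + 3)*(n^3 - n^2 - 12*n) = (n + 3)^2*(n^2 - 4*n) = n*(n + 3)^2*(n - 4)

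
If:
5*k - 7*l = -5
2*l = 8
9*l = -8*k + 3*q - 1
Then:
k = 23/5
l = 4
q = 123/5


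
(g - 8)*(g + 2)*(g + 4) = g^3 - 2*g^2 - 40*g - 64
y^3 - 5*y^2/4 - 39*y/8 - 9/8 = (y - 3)*(y + 1/4)*(y + 3/2)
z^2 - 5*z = z*(z - 5)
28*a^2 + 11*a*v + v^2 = (4*a + v)*(7*a + v)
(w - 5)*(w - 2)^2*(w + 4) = w^4 - 5*w^3 - 12*w^2 + 76*w - 80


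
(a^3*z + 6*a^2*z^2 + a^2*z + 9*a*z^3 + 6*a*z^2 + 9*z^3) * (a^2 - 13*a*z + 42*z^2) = a^5*z - 7*a^4*z^2 + a^4*z - 27*a^3*z^3 - 7*a^3*z^2 + 135*a^2*z^4 - 27*a^2*z^3 + 378*a*z^5 + 135*a*z^4 + 378*z^5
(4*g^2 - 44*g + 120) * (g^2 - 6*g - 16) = 4*g^4 - 68*g^3 + 320*g^2 - 16*g - 1920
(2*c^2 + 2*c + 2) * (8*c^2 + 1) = 16*c^4 + 16*c^3 + 18*c^2 + 2*c + 2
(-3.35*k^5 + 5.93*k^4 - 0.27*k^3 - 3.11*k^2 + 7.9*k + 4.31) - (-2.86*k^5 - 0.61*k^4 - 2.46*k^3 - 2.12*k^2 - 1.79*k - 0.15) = -0.49*k^5 + 6.54*k^4 + 2.19*k^3 - 0.99*k^2 + 9.69*k + 4.46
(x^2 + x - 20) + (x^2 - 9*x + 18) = 2*x^2 - 8*x - 2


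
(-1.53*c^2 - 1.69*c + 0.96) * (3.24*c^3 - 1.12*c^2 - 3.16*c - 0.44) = -4.9572*c^5 - 3.762*c^4 + 9.838*c^3 + 4.9384*c^2 - 2.29*c - 0.4224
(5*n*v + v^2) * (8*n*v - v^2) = 40*n^2*v^2 + 3*n*v^3 - v^4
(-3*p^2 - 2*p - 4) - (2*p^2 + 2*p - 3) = -5*p^2 - 4*p - 1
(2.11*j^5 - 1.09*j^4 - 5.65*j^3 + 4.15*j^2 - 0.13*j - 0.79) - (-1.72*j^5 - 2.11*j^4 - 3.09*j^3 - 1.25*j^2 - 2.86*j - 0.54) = 3.83*j^5 + 1.02*j^4 - 2.56*j^3 + 5.4*j^2 + 2.73*j - 0.25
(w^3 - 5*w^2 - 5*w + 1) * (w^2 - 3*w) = w^5 - 8*w^4 + 10*w^3 + 16*w^2 - 3*w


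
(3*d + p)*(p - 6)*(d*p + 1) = 3*d^2*p^2 - 18*d^2*p + d*p^3 - 6*d*p^2 + 3*d*p - 18*d + p^2 - 6*p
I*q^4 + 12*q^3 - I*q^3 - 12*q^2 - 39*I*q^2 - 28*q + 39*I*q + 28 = (q - 1)*(q - 7*I)*(q - 4*I)*(I*q + 1)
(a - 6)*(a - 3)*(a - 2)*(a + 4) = a^4 - 7*a^3 - 8*a^2 + 108*a - 144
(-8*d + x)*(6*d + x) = -48*d^2 - 2*d*x + x^2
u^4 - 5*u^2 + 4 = (u - 2)*(u - 1)*(u + 1)*(u + 2)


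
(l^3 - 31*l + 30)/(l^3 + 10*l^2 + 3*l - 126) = (l^2 - 6*l + 5)/(l^2 + 4*l - 21)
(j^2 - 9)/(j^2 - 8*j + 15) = (j + 3)/(j - 5)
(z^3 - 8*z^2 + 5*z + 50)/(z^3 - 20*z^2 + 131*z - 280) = (z^2 - 3*z - 10)/(z^2 - 15*z + 56)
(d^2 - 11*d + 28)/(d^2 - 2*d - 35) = (d - 4)/(d + 5)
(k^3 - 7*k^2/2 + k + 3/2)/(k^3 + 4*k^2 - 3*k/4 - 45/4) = 2*(2*k^3 - 7*k^2 + 2*k + 3)/(4*k^3 + 16*k^2 - 3*k - 45)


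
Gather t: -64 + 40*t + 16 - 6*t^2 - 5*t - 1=-6*t^2 + 35*t - 49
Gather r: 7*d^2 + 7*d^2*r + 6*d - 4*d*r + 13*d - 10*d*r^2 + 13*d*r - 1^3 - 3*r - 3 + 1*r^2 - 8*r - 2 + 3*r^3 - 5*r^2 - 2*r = 7*d^2 + 19*d + 3*r^3 + r^2*(-10*d - 4) + r*(7*d^2 + 9*d - 13) - 6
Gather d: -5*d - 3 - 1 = -5*d - 4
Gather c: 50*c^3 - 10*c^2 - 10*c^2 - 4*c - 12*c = 50*c^3 - 20*c^2 - 16*c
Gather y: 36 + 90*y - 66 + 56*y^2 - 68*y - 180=56*y^2 + 22*y - 210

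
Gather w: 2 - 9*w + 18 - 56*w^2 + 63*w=-56*w^2 + 54*w + 20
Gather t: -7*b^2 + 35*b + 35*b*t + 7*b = -7*b^2 + 35*b*t + 42*b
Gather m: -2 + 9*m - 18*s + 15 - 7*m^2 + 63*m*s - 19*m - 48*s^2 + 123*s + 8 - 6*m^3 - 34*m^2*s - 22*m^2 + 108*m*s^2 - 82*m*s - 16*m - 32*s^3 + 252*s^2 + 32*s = -6*m^3 + m^2*(-34*s - 29) + m*(108*s^2 - 19*s - 26) - 32*s^3 + 204*s^2 + 137*s + 21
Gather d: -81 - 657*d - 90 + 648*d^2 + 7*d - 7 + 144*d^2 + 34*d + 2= 792*d^2 - 616*d - 176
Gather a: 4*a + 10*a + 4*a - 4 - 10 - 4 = 18*a - 18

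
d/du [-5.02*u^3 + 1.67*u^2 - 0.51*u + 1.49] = -15.06*u^2 + 3.34*u - 0.51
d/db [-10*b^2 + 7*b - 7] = 7 - 20*b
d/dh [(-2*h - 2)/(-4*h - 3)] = -2/(4*h + 3)^2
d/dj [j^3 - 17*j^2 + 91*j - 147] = 3*j^2 - 34*j + 91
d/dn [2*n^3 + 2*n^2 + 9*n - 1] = 6*n^2 + 4*n + 9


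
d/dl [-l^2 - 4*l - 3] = -2*l - 4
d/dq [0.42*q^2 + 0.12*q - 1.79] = 0.84*q + 0.12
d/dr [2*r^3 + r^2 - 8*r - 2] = 6*r^2 + 2*r - 8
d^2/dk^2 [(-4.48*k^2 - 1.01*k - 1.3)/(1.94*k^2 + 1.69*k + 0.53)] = (21.773784*k^3 - 1.718064*k^2 - 19.342188*k - 5.46009)/(7.301384*k^6 + 19.081452*k^5 + 22.606626*k^4 + 15.252757*k^3 + 6.176037*k^2 + 1.424163*k + 0.148877)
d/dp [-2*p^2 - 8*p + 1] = -4*p - 8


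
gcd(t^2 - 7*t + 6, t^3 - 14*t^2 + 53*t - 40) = t - 1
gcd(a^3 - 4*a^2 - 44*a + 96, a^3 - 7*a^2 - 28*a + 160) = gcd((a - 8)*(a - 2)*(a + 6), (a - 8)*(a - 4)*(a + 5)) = a - 8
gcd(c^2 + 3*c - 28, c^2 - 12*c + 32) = c - 4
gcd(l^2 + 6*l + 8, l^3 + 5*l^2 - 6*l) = 1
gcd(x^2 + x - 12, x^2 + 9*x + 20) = x + 4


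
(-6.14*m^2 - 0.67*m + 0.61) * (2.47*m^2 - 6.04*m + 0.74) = -15.1658*m^4 + 35.4307*m^3 + 1.0099*m^2 - 4.1802*m + 0.4514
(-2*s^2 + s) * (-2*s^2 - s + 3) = 4*s^4 - 7*s^2 + 3*s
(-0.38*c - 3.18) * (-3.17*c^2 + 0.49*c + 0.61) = 1.2046*c^3 + 9.8944*c^2 - 1.79*c - 1.9398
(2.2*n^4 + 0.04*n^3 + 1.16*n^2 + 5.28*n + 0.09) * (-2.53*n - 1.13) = -5.566*n^5 - 2.5872*n^4 - 2.98*n^3 - 14.6692*n^2 - 6.1941*n - 0.1017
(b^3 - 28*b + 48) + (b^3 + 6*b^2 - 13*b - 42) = 2*b^3 + 6*b^2 - 41*b + 6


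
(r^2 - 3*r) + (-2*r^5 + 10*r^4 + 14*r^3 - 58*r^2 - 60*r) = -2*r^5 + 10*r^4 + 14*r^3 - 57*r^2 - 63*r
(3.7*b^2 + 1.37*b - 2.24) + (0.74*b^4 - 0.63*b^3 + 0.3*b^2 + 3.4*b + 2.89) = 0.74*b^4 - 0.63*b^3 + 4.0*b^2 + 4.77*b + 0.65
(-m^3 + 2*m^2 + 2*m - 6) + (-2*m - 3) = -m^3 + 2*m^2 - 9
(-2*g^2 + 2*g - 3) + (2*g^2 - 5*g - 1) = -3*g - 4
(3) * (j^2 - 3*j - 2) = 3*j^2 - 9*j - 6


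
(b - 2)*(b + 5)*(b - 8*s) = b^3 - 8*b^2*s + 3*b^2 - 24*b*s - 10*b + 80*s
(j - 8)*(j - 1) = j^2 - 9*j + 8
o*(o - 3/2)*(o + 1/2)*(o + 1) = o^4 - 7*o^2/4 - 3*o/4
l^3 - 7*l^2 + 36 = (l - 6)*(l - 3)*(l + 2)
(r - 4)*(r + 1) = r^2 - 3*r - 4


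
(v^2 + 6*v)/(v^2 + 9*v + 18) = v/(v + 3)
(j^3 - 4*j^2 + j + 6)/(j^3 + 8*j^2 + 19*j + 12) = (j^2 - 5*j + 6)/(j^2 + 7*j + 12)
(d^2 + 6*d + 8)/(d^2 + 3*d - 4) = (d + 2)/(d - 1)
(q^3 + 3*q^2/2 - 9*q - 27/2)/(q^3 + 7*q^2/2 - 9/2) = (q - 3)/(q - 1)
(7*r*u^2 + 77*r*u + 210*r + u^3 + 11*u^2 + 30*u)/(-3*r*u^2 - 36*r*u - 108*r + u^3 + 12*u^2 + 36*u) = (-7*r*u - 35*r - u^2 - 5*u)/(3*r*u + 18*r - u^2 - 6*u)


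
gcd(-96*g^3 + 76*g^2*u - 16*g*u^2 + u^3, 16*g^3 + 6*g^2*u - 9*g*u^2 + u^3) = 16*g^2 - 10*g*u + u^2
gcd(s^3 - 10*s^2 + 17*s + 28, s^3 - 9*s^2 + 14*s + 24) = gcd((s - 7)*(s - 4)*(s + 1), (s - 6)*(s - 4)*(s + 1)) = s^2 - 3*s - 4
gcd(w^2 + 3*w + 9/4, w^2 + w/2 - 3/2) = w + 3/2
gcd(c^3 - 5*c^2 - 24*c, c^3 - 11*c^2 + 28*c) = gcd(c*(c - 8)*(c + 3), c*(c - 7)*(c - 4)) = c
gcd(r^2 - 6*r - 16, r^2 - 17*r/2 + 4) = r - 8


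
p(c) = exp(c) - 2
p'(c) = exp(c)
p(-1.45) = -1.77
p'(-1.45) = 0.23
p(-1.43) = -1.76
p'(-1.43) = 0.24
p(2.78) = 14.12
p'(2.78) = 16.12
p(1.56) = 2.76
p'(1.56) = 4.76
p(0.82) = 0.27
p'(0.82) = 2.27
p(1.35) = 1.86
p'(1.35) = 3.86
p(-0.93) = -1.61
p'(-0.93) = 0.39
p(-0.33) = -1.28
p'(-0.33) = 0.72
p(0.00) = -1.00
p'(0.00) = 1.00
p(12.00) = 162752.79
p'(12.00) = 162754.79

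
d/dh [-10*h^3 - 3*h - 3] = -30*h^2 - 3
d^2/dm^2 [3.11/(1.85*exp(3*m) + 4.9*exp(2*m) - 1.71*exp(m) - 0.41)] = ((-51.7815*exp(2*m) - 60.956*exp(m) + 5.3181)*(1.85*exp(3*m) + 4.9*exp(2*m) - 1.71*exp(m) - 0.41) + 3.11*(5.55*exp(2*m) + 9.8*exp(m) - 1.71)*(11.1*exp(2*m) + 19.6*exp(m) - 3.42)*exp(m))*exp(m)/(1.85*exp(3*m) + 4.9*exp(2*m) - 1.71*exp(m) - 0.41)^3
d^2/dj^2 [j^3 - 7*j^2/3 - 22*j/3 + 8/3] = 6*j - 14/3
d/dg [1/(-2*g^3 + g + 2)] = (6*g^2 - 1)/(-2*g^3 + g + 2)^2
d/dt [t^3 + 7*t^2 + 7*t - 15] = 3*t^2 + 14*t + 7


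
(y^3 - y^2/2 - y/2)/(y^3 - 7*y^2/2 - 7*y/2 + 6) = y*(2*y + 1)/(2*y^2 - 5*y - 12)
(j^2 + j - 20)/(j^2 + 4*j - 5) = (j - 4)/(j - 1)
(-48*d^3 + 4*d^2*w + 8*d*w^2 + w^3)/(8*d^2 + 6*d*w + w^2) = (-12*d^2 + 4*d*w + w^2)/(2*d + w)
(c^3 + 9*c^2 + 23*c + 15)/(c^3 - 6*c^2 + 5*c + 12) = (c^2 + 8*c + 15)/(c^2 - 7*c + 12)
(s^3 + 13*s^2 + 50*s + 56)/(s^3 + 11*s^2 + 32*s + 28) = (s + 4)/(s + 2)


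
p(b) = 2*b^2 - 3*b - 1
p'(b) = 4*b - 3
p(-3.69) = 37.30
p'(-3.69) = -17.76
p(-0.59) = 1.47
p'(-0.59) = -5.36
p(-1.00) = 4.00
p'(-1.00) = -7.00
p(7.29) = 83.42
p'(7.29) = 26.16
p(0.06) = -1.17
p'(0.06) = -2.76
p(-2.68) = 21.40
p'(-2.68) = -13.72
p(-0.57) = 1.36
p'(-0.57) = -5.28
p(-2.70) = 21.68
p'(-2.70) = -13.80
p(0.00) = -1.00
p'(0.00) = -3.00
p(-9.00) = 188.00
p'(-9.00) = -39.00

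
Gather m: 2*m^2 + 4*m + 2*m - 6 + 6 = 2*m^2 + 6*m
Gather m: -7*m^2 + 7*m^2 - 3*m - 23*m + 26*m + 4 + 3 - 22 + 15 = 0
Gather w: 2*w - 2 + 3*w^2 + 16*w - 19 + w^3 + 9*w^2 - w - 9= w^3 + 12*w^2 + 17*w - 30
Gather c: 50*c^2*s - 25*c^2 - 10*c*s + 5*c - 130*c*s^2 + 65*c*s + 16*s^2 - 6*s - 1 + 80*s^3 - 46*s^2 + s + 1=c^2*(50*s - 25) + c*(-130*s^2 + 55*s + 5) + 80*s^3 - 30*s^2 - 5*s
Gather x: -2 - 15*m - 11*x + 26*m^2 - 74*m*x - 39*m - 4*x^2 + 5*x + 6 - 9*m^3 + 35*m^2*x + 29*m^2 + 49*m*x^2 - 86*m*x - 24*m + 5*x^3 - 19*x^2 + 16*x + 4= -9*m^3 + 55*m^2 - 78*m + 5*x^3 + x^2*(49*m - 23) + x*(35*m^2 - 160*m + 10) + 8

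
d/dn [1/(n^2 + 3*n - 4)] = (-2*n - 3)/(n^2 + 3*n - 4)^2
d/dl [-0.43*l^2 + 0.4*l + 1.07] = 0.4 - 0.86*l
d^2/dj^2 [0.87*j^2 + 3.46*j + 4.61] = 1.74000000000000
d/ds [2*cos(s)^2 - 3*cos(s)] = (3 - 4*cos(s))*sin(s)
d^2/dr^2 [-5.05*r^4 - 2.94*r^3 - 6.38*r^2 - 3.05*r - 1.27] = -60.6*r^2 - 17.64*r - 12.76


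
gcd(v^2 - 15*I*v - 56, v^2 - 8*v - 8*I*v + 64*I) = v - 8*I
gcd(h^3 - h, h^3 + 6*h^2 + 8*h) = h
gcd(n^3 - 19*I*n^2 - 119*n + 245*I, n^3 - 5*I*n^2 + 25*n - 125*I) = n - 5*I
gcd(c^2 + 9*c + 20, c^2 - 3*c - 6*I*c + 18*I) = 1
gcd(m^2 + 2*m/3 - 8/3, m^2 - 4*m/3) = m - 4/3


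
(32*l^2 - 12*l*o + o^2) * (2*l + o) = 64*l^3 + 8*l^2*o - 10*l*o^2 + o^3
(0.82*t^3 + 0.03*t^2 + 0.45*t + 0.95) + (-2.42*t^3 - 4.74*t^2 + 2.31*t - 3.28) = -1.6*t^3 - 4.71*t^2 + 2.76*t - 2.33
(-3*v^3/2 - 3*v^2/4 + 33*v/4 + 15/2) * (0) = 0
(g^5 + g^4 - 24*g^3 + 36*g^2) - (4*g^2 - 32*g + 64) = g^5 + g^4 - 24*g^3 + 32*g^2 + 32*g - 64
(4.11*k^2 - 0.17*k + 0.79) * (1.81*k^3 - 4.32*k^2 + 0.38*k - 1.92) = 7.4391*k^5 - 18.0629*k^4 + 3.7261*k^3 - 11.3686*k^2 + 0.6266*k - 1.5168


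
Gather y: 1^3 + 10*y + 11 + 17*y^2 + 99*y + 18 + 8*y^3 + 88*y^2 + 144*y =8*y^3 + 105*y^2 + 253*y + 30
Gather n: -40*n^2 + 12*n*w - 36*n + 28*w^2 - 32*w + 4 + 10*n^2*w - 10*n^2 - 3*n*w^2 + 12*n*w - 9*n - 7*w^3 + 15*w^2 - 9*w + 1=n^2*(10*w - 50) + n*(-3*w^2 + 24*w - 45) - 7*w^3 + 43*w^2 - 41*w + 5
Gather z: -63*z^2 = -63*z^2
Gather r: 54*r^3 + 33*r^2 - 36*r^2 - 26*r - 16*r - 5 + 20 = 54*r^3 - 3*r^2 - 42*r + 15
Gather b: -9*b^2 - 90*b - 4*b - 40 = -9*b^2 - 94*b - 40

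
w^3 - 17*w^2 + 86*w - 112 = (w - 8)*(w - 7)*(w - 2)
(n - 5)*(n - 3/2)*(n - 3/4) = n^3 - 29*n^2/4 + 99*n/8 - 45/8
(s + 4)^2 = s^2 + 8*s + 16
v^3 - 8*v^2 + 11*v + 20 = (v - 5)*(v - 4)*(v + 1)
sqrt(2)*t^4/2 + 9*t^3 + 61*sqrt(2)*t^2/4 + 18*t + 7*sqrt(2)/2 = (t + sqrt(2)/2)*(t + sqrt(2))*(t + 7*sqrt(2))*(sqrt(2)*t/2 + 1/2)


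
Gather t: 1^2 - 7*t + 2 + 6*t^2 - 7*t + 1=6*t^2 - 14*t + 4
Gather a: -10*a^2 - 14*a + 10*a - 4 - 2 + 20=-10*a^2 - 4*a + 14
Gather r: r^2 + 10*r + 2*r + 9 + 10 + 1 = r^2 + 12*r + 20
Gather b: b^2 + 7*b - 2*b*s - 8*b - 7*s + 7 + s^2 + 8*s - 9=b^2 + b*(-2*s - 1) + s^2 + s - 2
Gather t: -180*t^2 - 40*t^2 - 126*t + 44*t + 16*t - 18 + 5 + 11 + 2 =-220*t^2 - 66*t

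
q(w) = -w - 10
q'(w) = -1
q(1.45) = -11.45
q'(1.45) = -1.00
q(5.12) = -15.12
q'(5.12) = -1.00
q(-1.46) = -8.54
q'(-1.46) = -1.00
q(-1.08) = -8.92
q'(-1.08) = -1.00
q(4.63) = -14.63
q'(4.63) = -1.00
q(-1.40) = -8.60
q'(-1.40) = -1.00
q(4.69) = -14.69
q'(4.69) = -1.00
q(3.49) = -13.49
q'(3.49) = -1.00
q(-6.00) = -4.00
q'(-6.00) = -1.00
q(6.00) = -16.00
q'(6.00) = -1.00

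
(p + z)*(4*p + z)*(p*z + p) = 4*p^3*z + 4*p^3 + 5*p^2*z^2 + 5*p^2*z + p*z^3 + p*z^2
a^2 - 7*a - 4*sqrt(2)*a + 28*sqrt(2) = (a - 7)*(a - 4*sqrt(2))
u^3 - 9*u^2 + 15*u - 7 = (u - 7)*(u - 1)^2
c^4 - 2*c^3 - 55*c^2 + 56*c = c*(c - 8)*(c - 1)*(c + 7)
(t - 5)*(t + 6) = t^2 + t - 30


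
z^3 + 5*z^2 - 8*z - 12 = (z - 2)*(z + 1)*(z + 6)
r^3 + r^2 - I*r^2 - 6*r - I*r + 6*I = (r - 2)*(r + 3)*(r - I)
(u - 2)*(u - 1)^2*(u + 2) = u^4 - 2*u^3 - 3*u^2 + 8*u - 4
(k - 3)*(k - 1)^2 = k^3 - 5*k^2 + 7*k - 3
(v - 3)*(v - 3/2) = v^2 - 9*v/2 + 9/2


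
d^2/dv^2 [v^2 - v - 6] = 2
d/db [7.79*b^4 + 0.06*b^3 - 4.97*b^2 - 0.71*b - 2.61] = 31.16*b^3 + 0.18*b^2 - 9.94*b - 0.71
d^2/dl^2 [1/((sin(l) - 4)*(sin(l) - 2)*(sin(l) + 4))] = (-9*sin(l)^6 + 22*sin(l)^5 + 28*sin(l)^4 + 160*sin(l)^3 - 584*sin(l)^2 - 512*sin(l) + 640)/((sin(l) - 4)^3*(sin(l) - 2)^3*(sin(l) + 4)^3)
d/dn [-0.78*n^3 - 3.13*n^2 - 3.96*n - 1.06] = -2.34*n^2 - 6.26*n - 3.96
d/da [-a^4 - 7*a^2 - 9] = -4*a^3 - 14*a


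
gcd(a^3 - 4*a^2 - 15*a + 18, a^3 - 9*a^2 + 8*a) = a - 1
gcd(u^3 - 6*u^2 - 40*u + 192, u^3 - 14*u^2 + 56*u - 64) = u^2 - 12*u + 32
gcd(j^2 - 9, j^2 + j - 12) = j - 3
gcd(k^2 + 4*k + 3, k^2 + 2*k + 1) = k + 1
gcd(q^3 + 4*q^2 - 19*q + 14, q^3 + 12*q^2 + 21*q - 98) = q^2 + 5*q - 14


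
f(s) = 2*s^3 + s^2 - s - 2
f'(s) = 6*s^2 + 2*s - 1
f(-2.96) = -42.15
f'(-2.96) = 45.65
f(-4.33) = -141.29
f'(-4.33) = 102.83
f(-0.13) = -1.86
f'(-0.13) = -1.16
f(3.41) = 85.52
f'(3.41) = 75.59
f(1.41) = 4.18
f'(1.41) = 13.75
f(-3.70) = -85.92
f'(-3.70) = 73.74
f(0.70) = -1.52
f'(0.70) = 3.34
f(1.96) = 14.94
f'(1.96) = 25.97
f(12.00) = 3586.00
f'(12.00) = 887.00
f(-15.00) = -6512.00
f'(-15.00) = 1319.00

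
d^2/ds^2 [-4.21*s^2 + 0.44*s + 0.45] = -8.42000000000000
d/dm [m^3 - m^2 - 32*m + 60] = 3*m^2 - 2*m - 32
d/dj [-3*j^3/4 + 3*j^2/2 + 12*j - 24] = -9*j^2/4 + 3*j + 12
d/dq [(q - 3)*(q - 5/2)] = 2*q - 11/2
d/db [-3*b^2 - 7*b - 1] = -6*b - 7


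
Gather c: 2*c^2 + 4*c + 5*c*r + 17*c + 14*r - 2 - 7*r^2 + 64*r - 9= 2*c^2 + c*(5*r + 21) - 7*r^2 + 78*r - 11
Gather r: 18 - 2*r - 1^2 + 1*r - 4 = 13 - r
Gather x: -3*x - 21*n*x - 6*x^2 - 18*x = -6*x^2 + x*(-21*n - 21)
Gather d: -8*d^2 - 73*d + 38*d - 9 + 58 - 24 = -8*d^2 - 35*d + 25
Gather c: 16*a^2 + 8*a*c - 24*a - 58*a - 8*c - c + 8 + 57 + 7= 16*a^2 - 82*a + c*(8*a - 9) + 72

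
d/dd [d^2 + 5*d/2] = 2*d + 5/2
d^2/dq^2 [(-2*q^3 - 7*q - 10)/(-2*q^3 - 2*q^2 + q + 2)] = 8*(-2*q^6 + 24*q^5 + 93*q^4 + 93*q^3 + 60*q^2 + 42*q + 9)/(8*q^9 + 24*q^8 + 12*q^7 - 40*q^6 - 54*q^5 + 6*q^4 + 47*q^3 + 18*q^2 - 12*q - 8)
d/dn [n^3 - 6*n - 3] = 3*n^2 - 6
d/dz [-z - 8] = -1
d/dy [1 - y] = -1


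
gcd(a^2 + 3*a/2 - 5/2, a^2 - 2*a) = 1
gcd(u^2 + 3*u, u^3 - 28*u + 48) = 1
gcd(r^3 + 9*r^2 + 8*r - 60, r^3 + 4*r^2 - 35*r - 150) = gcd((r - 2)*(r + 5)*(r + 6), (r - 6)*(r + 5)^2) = r + 5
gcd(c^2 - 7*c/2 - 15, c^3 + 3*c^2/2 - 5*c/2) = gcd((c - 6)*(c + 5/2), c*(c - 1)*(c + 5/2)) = c + 5/2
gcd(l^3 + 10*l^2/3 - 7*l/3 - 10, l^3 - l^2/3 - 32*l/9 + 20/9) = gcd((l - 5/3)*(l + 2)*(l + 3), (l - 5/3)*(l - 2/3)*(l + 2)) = l^2 + l/3 - 10/3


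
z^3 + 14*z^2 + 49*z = z*(z + 7)^2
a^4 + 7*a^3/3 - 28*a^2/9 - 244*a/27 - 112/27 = (a - 2)*(a + 2/3)*(a + 4/3)*(a + 7/3)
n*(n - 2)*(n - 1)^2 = n^4 - 4*n^3 + 5*n^2 - 2*n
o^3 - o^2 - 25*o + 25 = (o - 5)*(o - 1)*(o + 5)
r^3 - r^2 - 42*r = r*(r - 7)*(r + 6)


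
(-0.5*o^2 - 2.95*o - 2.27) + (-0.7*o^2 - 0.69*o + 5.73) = -1.2*o^2 - 3.64*o + 3.46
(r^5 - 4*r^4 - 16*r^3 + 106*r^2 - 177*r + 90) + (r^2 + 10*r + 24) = r^5 - 4*r^4 - 16*r^3 + 107*r^2 - 167*r + 114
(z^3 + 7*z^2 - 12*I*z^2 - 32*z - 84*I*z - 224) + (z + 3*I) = z^3 + 7*z^2 - 12*I*z^2 - 31*z - 84*I*z - 224 + 3*I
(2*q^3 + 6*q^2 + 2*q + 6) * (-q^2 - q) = -2*q^5 - 8*q^4 - 8*q^3 - 8*q^2 - 6*q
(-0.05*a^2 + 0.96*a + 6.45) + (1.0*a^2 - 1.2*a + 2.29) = 0.95*a^2 - 0.24*a + 8.74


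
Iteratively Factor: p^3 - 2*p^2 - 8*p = (p)*(p^2 - 2*p - 8) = p*(p + 2)*(p - 4)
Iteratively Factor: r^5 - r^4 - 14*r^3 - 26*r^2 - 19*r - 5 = (r + 1)*(r^4 - 2*r^3 - 12*r^2 - 14*r - 5) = (r + 1)^2*(r^3 - 3*r^2 - 9*r - 5) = (r - 5)*(r + 1)^2*(r^2 + 2*r + 1) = (r - 5)*(r + 1)^3*(r + 1)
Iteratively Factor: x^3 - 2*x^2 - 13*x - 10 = (x + 1)*(x^2 - 3*x - 10) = (x + 1)*(x + 2)*(x - 5)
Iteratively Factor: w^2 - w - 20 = (w - 5)*(w + 4)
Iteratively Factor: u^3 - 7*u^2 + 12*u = (u - 4)*(u^2 - 3*u) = u*(u - 4)*(u - 3)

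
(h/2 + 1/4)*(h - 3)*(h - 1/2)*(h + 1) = h^4/2 - h^3 - 13*h^2/8 + h/4 + 3/8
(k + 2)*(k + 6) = k^2 + 8*k + 12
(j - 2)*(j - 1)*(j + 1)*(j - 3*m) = j^4 - 3*j^3*m - 2*j^3 + 6*j^2*m - j^2 + 3*j*m + 2*j - 6*m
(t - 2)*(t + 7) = t^2 + 5*t - 14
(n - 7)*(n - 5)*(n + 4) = n^3 - 8*n^2 - 13*n + 140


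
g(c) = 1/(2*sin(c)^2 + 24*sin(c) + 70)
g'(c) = (-4*sin(c)*cos(c) - 24*cos(c))/(2*sin(c)^2 + 24*sin(c) + 70)^2 = -(sin(c) + 6)*cos(c)/(sin(c)^2 + 12*sin(c) + 35)^2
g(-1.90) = 0.02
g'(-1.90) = 0.00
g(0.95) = 0.01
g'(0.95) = -0.00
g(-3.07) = 0.01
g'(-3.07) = 0.01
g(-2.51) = 0.02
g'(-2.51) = 0.01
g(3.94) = 0.02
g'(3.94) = 0.01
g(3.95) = 0.02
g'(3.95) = 0.01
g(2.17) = 0.01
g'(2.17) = 0.00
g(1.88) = 0.01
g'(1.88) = 0.00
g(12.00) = 0.02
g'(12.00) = -0.00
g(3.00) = 0.01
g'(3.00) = 0.00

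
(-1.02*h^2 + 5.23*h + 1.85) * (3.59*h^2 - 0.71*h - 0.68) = -3.6618*h^4 + 19.4999*h^3 + 3.6218*h^2 - 4.8699*h - 1.258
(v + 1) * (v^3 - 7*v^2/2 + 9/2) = v^4 - 5*v^3/2 - 7*v^2/2 + 9*v/2 + 9/2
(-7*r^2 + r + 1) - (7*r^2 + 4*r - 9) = -14*r^2 - 3*r + 10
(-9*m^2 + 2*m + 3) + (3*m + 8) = -9*m^2 + 5*m + 11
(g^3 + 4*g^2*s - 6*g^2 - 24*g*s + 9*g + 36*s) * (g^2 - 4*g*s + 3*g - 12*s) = g^5 - 3*g^4 - 16*g^3*s^2 - 9*g^3 + 48*g^2*s^2 + 27*g^2 + 144*g*s^2 - 432*s^2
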